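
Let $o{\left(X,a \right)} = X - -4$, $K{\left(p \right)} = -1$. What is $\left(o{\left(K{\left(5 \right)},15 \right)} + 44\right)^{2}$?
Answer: $2209$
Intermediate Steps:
$o{\left(X,a \right)} = 4 + X$ ($o{\left(X,a \right)} = X + 4 = 4 + X$)
$\left(o{\left(K{\left(5 \right)},15 \right)} + 44\right)^{2} = \left(\left(4 - 1\right) + 44\right)^{2} = \left(3 + 44\right)^{2} = 47^{2} = 2209$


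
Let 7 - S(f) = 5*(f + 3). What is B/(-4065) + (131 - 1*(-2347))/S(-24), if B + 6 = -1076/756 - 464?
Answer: 136699237/6146280 ≈ 22.241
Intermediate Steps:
S(f) = -8 - 5*f (S(f) = 7 - 5*(f + 3) = 7 - 5*(3 + f) = 7 - (15 + 5*f) = 7 + (-15 - 5*f) = -8 - 5*f)
B = -89099/189 (B = -6 + (-1076/756 - 464) = -6 + (-1076*1/756 - 464) = -6 + (-269/189 - 464) = -6 - 87965/189 = -89099/189 ≈ -471.42)
B/(-4065) + (131 - 1*(-2347))/S(-24) = -89099/189/(-4065) + (131 - 1*(-2347))/(-8 - 5*(-24)) = -89099/189*(-1/4065) + (131 + 2347)/(-8 + 120) = 89099/768285 + 2478/112 = 89099/768285 + 2478*(1/112) = 89099/768285 + 177/8 = 136699237/6146280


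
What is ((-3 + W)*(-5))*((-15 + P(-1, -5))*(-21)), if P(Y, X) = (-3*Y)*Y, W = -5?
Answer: 15120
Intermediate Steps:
P(Y, X) = -3*Y²
((-3 + W)*(-5))*((-15 + P(-1, -5))*(-21)) = ((-3 - 5)*(-5))*((-15 - 3*(-1)²)*(-21)) = (-8*(-5))*((-15 - 3*1)*(-21)) = 40*((-15 - 3)*(-21)) = 40*(-18*(-21)) = 40*378 = 15120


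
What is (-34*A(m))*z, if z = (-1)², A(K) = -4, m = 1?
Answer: 136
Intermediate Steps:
z = 1
(-34*A(m))*z = -34*(-4)*1 = 136*1 = 136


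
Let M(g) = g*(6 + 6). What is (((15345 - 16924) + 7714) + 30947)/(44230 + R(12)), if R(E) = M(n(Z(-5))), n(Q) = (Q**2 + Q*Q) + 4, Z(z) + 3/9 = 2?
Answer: 55623/66517 ≈ 0.83622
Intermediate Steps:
Z(z) = 5/3 (Z(z) = -1/3 + 2 = 5/3)
n(Q) = 4 + 2*Q**2 (n(Q) = (Q**2 + Q**2) + 4 = 2*Q**2 + 4 = 4 + 2*Q**2)
M(g) = 12*g (M(g) = g*12 = 12*g)
R(E) = 344/3 (R(E) = 12*(4 + 2*(5/3)**2) = 12*(4 + 2*(25/9)) = 12*(4 + 50/9) = 12*(86/9) = 344/3)
(((15345 - 16924) + 7714) + 30947)/(44230 + R(12)) = (((15345 - 16924) + 7714) + 30947)/(44230 + 344/3) = ((-1579 + 7714) + 30947)/(133034/3) = (6135 + 30947)*(3/133034) = 37082*(3/133034) = 55623/66517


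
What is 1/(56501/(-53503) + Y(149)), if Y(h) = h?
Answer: 53503/7915446 ≈ 0.0067593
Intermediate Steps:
1/(56501/(-53503) + Y(149)) = 1/(56501/(-53503) + 149) = 1/(56501*(-1/53503) + 149) = 1/(-56501/53503 + 149) = 1/(7915446/53503) = 53503/7915446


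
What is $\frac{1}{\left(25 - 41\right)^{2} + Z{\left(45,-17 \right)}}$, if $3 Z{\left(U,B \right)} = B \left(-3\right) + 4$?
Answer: $\frac{3}{823} \approx 0.0036452$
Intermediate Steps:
$Z{\left(U,B \right)} = \frac{4}{3} - B$ ($Z{\left(U,B \right)} = \frac{B \left(-3\right) + 4}{3} = \frac{- 3 B + 4}{3} = \frac{4 - 3 B}{3} = \frac{4}{3} - B$)
$\frac{1}{\left(25 - 41\right)^{2} + Z{\left(45,-17 \right)}} = \frac{1}{\left(25 - 41\right)^{2} + \left(\frac{4}{3} - -17\right)} = \frac{1}{\left(-16\right)^{2} + \left(\frac{4}{3} + 17\right)} = \frac{1}{256 + \frac{55}{3}} = \frac{1}{\frac{823}{3}} = \frac{3}{823}$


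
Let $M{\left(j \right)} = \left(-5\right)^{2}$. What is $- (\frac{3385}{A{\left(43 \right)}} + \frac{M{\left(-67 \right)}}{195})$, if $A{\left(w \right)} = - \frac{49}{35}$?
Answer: $\frac{660040}{273} \approx 2417.7$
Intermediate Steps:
$M{\left(j \right)} = 25$
$A{\left(w \right)} = - \frac{7}{5}$ ($A{\left(w \right)} = \left(-49\right) \frac{1}{35} = - \frac{7}{5}$)
$- (\frac{3385}{A{\left(43 \right)}} + \frac{M{\left(-67 \right)}}{195}) = - (\frac{3385}{- \frac{7}{5}} + \frac{25}{195}) = - (3385 \left(- \frac{5}{7}\right) + 25 \cdot \frac{1}{195}) = - (- \frac{16925}{7} + \frac{5}{39}) = \left(-1\right) \left(- \frac{660040}{273}\right) = \frac{660040}{273}$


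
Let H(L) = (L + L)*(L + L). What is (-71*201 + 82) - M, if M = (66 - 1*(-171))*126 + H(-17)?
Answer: -45207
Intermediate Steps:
H(L) = 4*L**2 (H(L) = (2*L)*(2*L) = 4*L**2)
M = 31018 (M = (66 - 1*(-171))*126 + 4*(-17)**2 = (66 + 171)*126 + 4*289 = 237*126 + 1156 = 29862 + 1156 = 31018)
(-71*201 + 82) - M = (-71*201 + 82) - 1*31018 = (-14271 + 82) - 31018 = -14189 - 31018 = -45207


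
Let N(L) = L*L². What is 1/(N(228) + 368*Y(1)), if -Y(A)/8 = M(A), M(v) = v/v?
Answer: 1/11849408 ≈ 8.4392e-8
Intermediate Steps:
M(v) = 1
N(L) = L³
Y(A) = -8 (Y(A) = -8*1 = -8)
1/(N(228) + 368*Y(1)) = 1/(228³ + 368*(-8)) = 1/(11852352 - 2944) = 1/11849408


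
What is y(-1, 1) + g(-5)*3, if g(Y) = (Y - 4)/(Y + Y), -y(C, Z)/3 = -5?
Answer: 177/10 ≈ 17.700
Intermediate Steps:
y(C, Z) = 15 (y(C, Z) = -3*(-5) = 15)
g(Y) = (-4 + Y)/(2*Y) (g(Y) = (-4 + Y)/((2*Y)) = (-4 + Y)*(1/(2*Y)) = (-4 + Y)/(2*Y))
y(-1, 1) + g(-5)*3 = 15 + ((1/2)*(-4 - 5)/(-5))*3 = 15 + ((1/2)*(-1/5)*(-9))*3 = 15 + (9/10)*3 = 15 + 27/10 = 177/10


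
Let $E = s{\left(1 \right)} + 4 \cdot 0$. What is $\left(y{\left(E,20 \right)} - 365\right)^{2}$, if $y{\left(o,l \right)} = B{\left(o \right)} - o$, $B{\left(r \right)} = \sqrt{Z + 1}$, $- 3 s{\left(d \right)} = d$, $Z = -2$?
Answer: $\frac{1196827}{9} - \frac{2188 i}{3} \approx 1.3298 \cdot 10^{5} - 729.33 i$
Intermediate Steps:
$s{\left(d \right)} = - \frac{d}{3}$
$B{\left(r \right)} = i$ ($B{\left(r \right)} = \sqrt{-2 + 1} = \sqrt{-1} = i$)
$E = - \frac{1}{3}$ ($E = \left(- \frac{1}{3}\right) 1 + 4 \cdot 0 = - \frac{1}{3} + 0 = - \frac{1}{3} \approx -0.33333$)
$y{\left(o,l \right)} = i - o$
$\left(y{\left(E,20 \right)} - 365\right)^{2} = \left(\left(i - - \frac{1}{3}\right) - 365\right)^{2} = \left(\left(i + \frac{1}{3}\right) - 365\right)^{2} = \left(\left(\frac{1}{3} + i\right) - 365\right)^{2} = \left(- \frac{1094}{3} + i\right)^{2}$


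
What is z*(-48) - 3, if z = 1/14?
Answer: -45/7 ≈ -6.4286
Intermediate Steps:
z = 1/14 ≈ 0.071429
z*(-48) - 3 = (1/14)*(-48) - 3 = -24/7 - 3 = -45/7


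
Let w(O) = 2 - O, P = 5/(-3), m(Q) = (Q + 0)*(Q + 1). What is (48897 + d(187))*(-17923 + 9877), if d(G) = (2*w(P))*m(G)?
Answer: -2467769886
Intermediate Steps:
m(Q) = Q*(1 + Q)
P = -5/3 (P = 5*(-⅓) = -5/3 ≈ -1.6667)
d(G) = 22*G*(1 + G)/3 (d(G) = (2*(2 - 1*(-5/3)))*(G*(1 + G)) = (2*(2 + 5/3))*(G*(1 + G)) = (2*(11/3))*(G*(1 + G)) = 22*(G*(1 + G))/3 = 22*G*(1 + G)/3)
(48897 + d(187))*(-17923 + 9877) = (48897 + (22/3)*187*(1 + 187))*(-17923 + 9877) = (48897 + (22/3)*187*188)*(-8046) = (48897 + 773432/3)*(-8046) = (920123/3)*(-8046) = -2467769886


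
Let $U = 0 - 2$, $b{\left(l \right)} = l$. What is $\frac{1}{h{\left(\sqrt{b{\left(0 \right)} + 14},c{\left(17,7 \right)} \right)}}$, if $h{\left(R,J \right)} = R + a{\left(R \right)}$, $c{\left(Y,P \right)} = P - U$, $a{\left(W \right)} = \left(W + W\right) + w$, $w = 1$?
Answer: $- \frac{1}{125} + \frac{3 \sqrt{14}}{125} \approx 0.0818$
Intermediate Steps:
$a{\left(W \right)} = 1 + 2 W$ ($a{\left(W \right)} = \left(W + W\right) + 1 = 2 W + 1 = 1 + 2 W$)
$U = -2$
$c{\left(Y,P \right)} = 2 + P$ ($c{\left(Y,P \right)} = P - -2 = P + 2 = 2 + P$)
$h{\left(R,J \right)} = 1 + 3 R$ ($h{\left(R,J \right)} = R + \left(1 + 2 R\right) = 1 + 3 R$)
$\frac{1}{h{\left(\sqrt{b{\left(0 \right)} + 14},c{\left(17,7 \right)} \right)}} = \frac{1}{1 + 3 \sqrt{0 + 14}} = \frac{1}{1 + 3 \sqrt{14}}$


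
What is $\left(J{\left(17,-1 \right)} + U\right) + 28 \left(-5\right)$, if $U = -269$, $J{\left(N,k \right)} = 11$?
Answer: $-398$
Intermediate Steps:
$\left(J{\left(17,-1 \right)} + U\right) + 28 \left(-5\right) = \left(11 - 269\right) + 28 \left(-5\right) = -258 - 140 = -398$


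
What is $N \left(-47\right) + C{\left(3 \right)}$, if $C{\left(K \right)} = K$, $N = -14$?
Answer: $661$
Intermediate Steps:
$N \left(-47\right) + C{\left(3 \right)} = \left(-14\right) \left(-47\right) + 3 = 658 + 3 = 661$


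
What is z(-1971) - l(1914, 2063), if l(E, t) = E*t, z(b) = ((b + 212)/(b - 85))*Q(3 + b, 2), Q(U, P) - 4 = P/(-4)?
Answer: -16236556871/4112 ≈ -3.9486e+6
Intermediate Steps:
Q(U, P) = 4 - P/4 (Q(U, P) = 4 + P/(-4) = 4 + P*(-¼) = 4 - P/4)
z(b) = 7*(212 + b)/(2*(-85 + b)) (z(b) = ((b + 212)/(b - 85))*(4 - ¼*2) = ((212 + b)/(-85 + b))*(4 - ½) = ((212 + b)/(-85 + b))*(7/2) = 7*(212 + b)/(2*(-85 + b)))
z(-1971) - l(1914, 2063) = 7*(212 - 1971)/(2*(-85 - 1971)) - 1914*2063 = (7/2)*(-1759)/(-2056) - 1*3948582 = (7/2)*(-1/2056)*(-1759) - 3948582 = 12313/4112 - 3948582 = -16236556871/4112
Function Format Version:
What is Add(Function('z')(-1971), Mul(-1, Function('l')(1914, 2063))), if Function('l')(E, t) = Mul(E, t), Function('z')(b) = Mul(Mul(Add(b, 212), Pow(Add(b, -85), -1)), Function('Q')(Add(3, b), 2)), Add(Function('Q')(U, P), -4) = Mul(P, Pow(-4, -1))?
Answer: Rational(-16236556871, 4112) ≈ -3.9486e+6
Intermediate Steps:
Function('Q')(U, P) = Add(4, Mul(Rational(-1, 4), P)) (Function('Q')(U, P) = Add(4, Mul(P, Pow(-4, -1))) = Add(4, Mul(P, Rational(-1, 4))) = Add(4, Mul(Rational(-1, 4), P)))
Function('z')(b) = Mul(Rational(7, 2), Pow(Add(-85, b), -1), Add(212, b)) (Function('z')(b) = Mul(Mul(Add(b, 212), Pow(Add(b, -85), -1)), Add(4, Mul(Rational(-1, 4), 2))) = Mul(Mul(Add(212, b), Pow(Add(-85, b), -1)), Add(4, Rational(-1, 2))) = Mul(Mul(Pow(Add(-85, b), -1), Add(212, b)), Rational(7, 2)) = Mul(Rational(7, 2), Pow(Add(-85, b), -1), Add(212, b)))
Add(Function('z')(-1971), Mul(-1, Function('l')(1914, 2063))) = Add(Mul(Rational(7, 2), Pow(Add(-85, -1971), -1), Add(212, -1971)), Mul(-1, Mul(1914, 2063))) = Add(Mul(Rational(7, 2), Pow(-2056, -1), -1759), Mul(-1, 3948582)) = Add(Mul(Rational(7, 2), Rational(-1, 2056), -1759), -3948582) = Add(Rational(12313, 4112), -3948582) = Rational(-16236556871, 4112)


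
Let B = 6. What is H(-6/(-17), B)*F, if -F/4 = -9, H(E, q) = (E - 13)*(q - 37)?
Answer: 239940/17 ≈ 14114.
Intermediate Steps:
H(E, q) = (-37 + q)*(-13 + E) (H(E, q) = (-13 + E)*(-37 + q) = (-37 + q)*(-13 + E))
F = 36 (F = -4*(-9) = 36)
H(-6/(-17), B)*F = (481 - (-222)/(-17) - 13*6 - 6/(-17)*6)*36 = (481 - (-222)*(-1)/17 - 78 - 6*(-1/17)*6)*36 = (481 - 37*6/17 - 78 + (6/17)*6)*36 = (481 - 222/17 - 78 + 36/17)*36 = (6665/17)*36 = 239940/17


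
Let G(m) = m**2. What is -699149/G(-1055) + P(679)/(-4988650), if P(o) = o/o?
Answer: -5580497235/8883987466 ≈ -0.62815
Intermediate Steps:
P(o) = 1
-699149/G(-1055) + P(679)/(-4988650) = -699149/((-1055)**2) + 1/(-4988650) = -699149/1113025 + 1*(-1/4988650) = -699149*1/1113025 - 1/4988650 = -699149/1113025 - 1/4988650 = -5580497235/8883987466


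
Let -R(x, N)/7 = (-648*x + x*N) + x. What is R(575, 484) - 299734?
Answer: 356341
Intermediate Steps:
R(x, N) = 4529*x - 7*N*x (R(x, N) = -7*((-648*x + x*N) + x) = -7*((-648*x + N*x) + x) = -7*(-647*x + N*x) = 4529*x - 7*N*x)
R(575, 484) - 299734 = 7*575*(647 - 1*484) - 299734 = 7*575*(647 - 484) - 299734 = 7*575*163 - 299734 = 656075 - 299734 = 356341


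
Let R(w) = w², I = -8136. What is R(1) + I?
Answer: -8135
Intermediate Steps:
R(1) + I = 1² - 8136 = 1 - 8136 = -8135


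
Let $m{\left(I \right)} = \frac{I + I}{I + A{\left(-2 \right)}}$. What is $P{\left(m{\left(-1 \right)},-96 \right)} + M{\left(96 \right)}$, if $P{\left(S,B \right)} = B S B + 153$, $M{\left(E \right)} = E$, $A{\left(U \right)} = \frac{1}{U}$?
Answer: $12537$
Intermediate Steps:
$m{\left(I \right)} = \frac{2 I}{- \frac{1}{2} + I}$ ($m{\left(I \right)} = \frac{I + I}{I + \frac{1}{-2}} = \frac{2 I}{I - \frac{1}{2}} = \frac{2 I}{- \frac{1}{2} + I}$)
$P{\left(S,B \right)} = 153 + S B^{2}$ ($P{\left(S,B \right)} = S B^{2} + 153 = 153 + S B^{2}$)
$P{\left(m{\left(-1 \right)},-96 \right)} + M{\left(96 \right)} = \left(153 + 4 \left(-1\right) \frac{1}{-1 + 2 \left(-1\right)} \left(-96\right)^{2}\right) + 96 = \left(153 + 4 \left(-1\right) \frac{1}{-1 - 2} \cdot 9216\right) + 96 = \left(153 + 4 \left(-1\right) \frac{1}{-3} \cdot 9216\right) + 96 = \left(153 + 4 \left(-1\right) \left(- \frac{1}{3}\right) 9216\right) + 96 = \left(153 + \frac{4}{3} \cdot 9216\right) + 96 = \left(153 + 12288\right) + 96 = 12441 + 96 = 12537$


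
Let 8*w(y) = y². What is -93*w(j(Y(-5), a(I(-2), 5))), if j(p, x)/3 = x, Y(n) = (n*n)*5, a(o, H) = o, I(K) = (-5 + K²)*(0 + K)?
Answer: -837/2 ≈ -418.50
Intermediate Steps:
I(K) = K*(-5 + K²) (I(K) = (-5 + K²)*K = K*(-5 + K²))
Y(n) = 5*n² (Y(n) = n²*5 = 5*n²)
j(p, x) = 3*x
w(y) = y²/8
-93*w(j(Y(-5), a(I(-2), 5))) = -93*(3*(-2*(-5 + (-2)²)))²/8 = -93*(3*(-2*(-5 + 4)))²/8 = -93*(3*(-2*(-1)))²/8 = -93*(3*2)²/8 = -93*6²/8 = -93*36/8 = -93*9/2 = -837/2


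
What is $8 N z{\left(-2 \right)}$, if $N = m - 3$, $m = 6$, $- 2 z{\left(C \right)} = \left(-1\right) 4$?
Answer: $48$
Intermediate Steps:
$z{\left(C \right)} = 2$ ($z{\left(C \right)} = - \frac{\left(-1\right) 4}{2} = \left(- \frac{1}{2}\right) \left(-4\right) = 2$)
$N = 3$ ($N = 6 - 3 = 3$)
$8 N z{\left(-2 \right)} = 8 \cdot 3 \cdot 2 = 24 \cdot 2 = 48$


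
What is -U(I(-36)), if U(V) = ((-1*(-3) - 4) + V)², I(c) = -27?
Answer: -784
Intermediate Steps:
U(V) = (-1 + V)² (U(V) = ((3 - 4) + V)² = (-1 + V)²)
-U(I(-36)) = -(-1 - 27)² = -1*(-28)² = -1*784 = -784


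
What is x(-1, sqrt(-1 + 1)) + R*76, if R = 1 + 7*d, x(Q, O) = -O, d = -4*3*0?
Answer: 76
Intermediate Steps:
d = 0 (d = -12*0 = 0)
R = 1 (R = 1 + 7*0 = 1 + 0 = 1)
x(-1, sqrt(-1 + 1)) + R*76 = -sqrt(-1 + 1) + 1*76 = -sqrt(0) + 76 = -1*0 + 76 = 0 + 76 = 76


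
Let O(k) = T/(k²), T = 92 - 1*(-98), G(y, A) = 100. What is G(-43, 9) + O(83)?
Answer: 689090/6889 ≈ 100.03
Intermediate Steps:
T = 190 (T = 92 + 98 = 190)
O(k) = 190/k² (O(k) = 190/(k²) = 190/k²)
G(-43, 9) + O(83) = 100 + 190/83² = 100 + 190*(1/6889) = 100 + 190/6889 = 689090/6889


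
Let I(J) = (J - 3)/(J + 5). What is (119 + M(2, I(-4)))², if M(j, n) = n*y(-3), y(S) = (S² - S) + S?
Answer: 3136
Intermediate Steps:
y(S) = S²
I(J) = (-3 + J)/(5 + J)
M(j, n) = 9*n (M(j, n) = n*(-3)² = n*9 = 9*n)
(119 + M(2, I(-4)))² = (119 + 9*((-3 - 4)/(5 - 4)))² = (119 + 9*(-7/1))² = (119 + 9*(1*(-7)))² = (119 + 9*(-7))² = (119 - 63)² = 56² = 3136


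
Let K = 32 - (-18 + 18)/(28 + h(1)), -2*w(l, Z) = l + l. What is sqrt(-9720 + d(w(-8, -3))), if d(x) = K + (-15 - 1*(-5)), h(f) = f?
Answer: I*sqrt(9698) ≈ 98.478*I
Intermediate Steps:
w(l, Z) = -l (w(l, Z) = -(l + l)/2 = -l)
K = 32 (K = 32 - (-18 + 18)/(28 + 1) = 32 - 0/29 = 32 - 1*0 = 32 + 0 = 32)
d(x) = 22 (d(x) = 32 + (-15 - 1*(-5)) = 32 + (-15 + 5) = 32 - 10 = 22)
sqrt(-9720 + d(w(-8, -3))) = sqrt(-9720 + 22) = sqrt(-9698) = I*sqrt(9698)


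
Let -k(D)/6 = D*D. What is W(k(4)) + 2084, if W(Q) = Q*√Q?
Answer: 2084 - 384*I*√6 ≈ 2084.0 - 940.6*I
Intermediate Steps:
k(D) = -6*D² (k(D) = -6*D*D = -6*D²)
W(Q) = Q^(3/2)
W(k(4)) + 2084 = (-6*4²)^(3/2) + 2084 = (-6*16)^(3/2) + 2084 = (-96)^(3/2) + 2084 = -384*I*√6 + 2084 = 2084 - 384*I*√6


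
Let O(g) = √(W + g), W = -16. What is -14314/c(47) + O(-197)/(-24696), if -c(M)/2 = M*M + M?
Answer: 7157/2256 - I*√213/24696 ≈ 3.1724 - 0.00059097*I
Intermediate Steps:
O(g) = √(-16 + g)
c(M) = -2*M - 2*M² (c(M) = -2*(M*M + M) = -2*(M² + M) = -2*(M + M²) = -2*M - 2*M²)
-14314/c(47) + O(-197)/(-24696) = -14314*(-1/(94*(1 + 47))) + √(-16 - 197)/(-24696) = -14314/((-2*47*48)) + √(-213)*(-1/24696) = -14314/(-4512) + (I*√213)*(-1/24696) = -14314*(-1/4512) - I*√213/24696 = 7157/2256 - I*√213/24696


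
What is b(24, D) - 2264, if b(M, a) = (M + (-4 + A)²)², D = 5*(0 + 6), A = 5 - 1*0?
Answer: -1639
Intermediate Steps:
A = 5 (A = 5 + 0 = 5)
D = 30 (D = 5*6 = 30)
b(M, a) = (1 + M)² (b(M, a) = (M + (-4 + 5)²)² = (M + 1²)² = (M + 1)² = (1 + M)²)
b(24, D) - 2264 = (1 + 24)² - 2264 = 25² - 2264 = 625 - 2264 = -1639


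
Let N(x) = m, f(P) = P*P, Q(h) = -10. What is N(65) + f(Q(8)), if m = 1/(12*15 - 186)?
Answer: 599/6 ≈ 99.833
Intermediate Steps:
f(P) = P**2
m = -1/6 (m = 1/(180 - 186) = 1/(-6) = -1/6 ≈ -0.16667)
N(x) = -1/6
N(65) + f(Q(8)) = -1/6 + (-10)**2 = -1/6 + 100 = 599/6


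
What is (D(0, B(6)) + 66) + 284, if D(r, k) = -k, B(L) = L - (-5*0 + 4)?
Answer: 348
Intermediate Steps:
B(L) = -4 + L (B(L) = L - (0 + 4) = L - 1*4 = L - 4 = -4 + L)
(D(0, B(6)) + 66) + 284 = (-(-4 + 6) + 66) + 284 = (-1*2 + 66) + 284 = (-2 + 66) + 284 = 64 + 284 = 348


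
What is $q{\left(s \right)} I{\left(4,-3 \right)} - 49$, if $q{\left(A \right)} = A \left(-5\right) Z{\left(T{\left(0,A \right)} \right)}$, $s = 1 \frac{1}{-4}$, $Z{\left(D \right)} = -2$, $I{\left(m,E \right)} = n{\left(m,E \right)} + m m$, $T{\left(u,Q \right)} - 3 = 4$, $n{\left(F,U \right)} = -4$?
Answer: $-79$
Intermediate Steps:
$T{\left(u,Q \right)} = 7$ ($T{\left(u,Q \right)} = 3 + 4 = 7$)
$I{\left(m,E \right)} = -4 + m^{2}$ ($I{\left(m,E \right)} = -4 + m m = -4 + m^{2}$)
$s = - \frac{1}{4}$ ($s = 1 \left(- \frac{1}{4}\right) = - \frac{1}{4} \approx -0.25$)
$q{\left(A \right)} = 10 A$ ($q{\left(A \right)} = A \left(-5\right) \left(-2\right) = - 5 A \left(-2\right) = 10 A$)
$q{\left(s \right)} I{\left(4,-3 \right)} - 49 = 10 \left(- \frac{1}{4}\right) \left(-4 + 4^{2}\right) - 49 = - \frac{5 \left(-4 + 16\right)}{2} - 49 = \left(- \frac{5}{2}\right) 12 - 49 = -30 - 49 = -79$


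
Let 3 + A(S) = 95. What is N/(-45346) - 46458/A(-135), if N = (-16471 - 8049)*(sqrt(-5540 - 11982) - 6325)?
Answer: -4093718117/1042958 + 12260*I*sqrt(17522)/22673 ≈ -3925.1 + 71.577*I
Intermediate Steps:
A(S) = 92 (A(S) = -3 + 95 = 92)
N = 155089000 - 24520*I*sqrt(17522) (N = -24520*(sqrt(-17522) - 6325) = -24520*(I*sqrt(17522) - 6325) = -24520*(-6325 + I*sqrt(17522)) = 155089000 - 24520*I*sqrt(17522) ≈ 1.5509e+8 - 3.2457e+6*I)
N/(-45346) - 46458/A(-135) = (155089000 - 24520*I*sqrt(17522))/(-45346) - 46458/92 = (155089000 - 24520*I*sqrt(17522))*(-1/45346) - 46458*1/92 = (-77544500/22673 + 12260*I*sqrt(17522)/22673) - 23229/46 = -4093718117/1042958 + 12260*I*sqrt(17522)/22673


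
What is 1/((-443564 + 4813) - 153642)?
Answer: -1/592393 ≈ -1.6881e-6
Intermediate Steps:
1/((-443564 + 4813) - 153642) = 1/(-438751 - 153642) = 1/(-592393) = -1/592393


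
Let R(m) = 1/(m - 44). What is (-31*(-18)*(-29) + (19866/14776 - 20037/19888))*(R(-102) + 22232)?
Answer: -1929356200769450265/5363037856 ≈ -3.5975e+8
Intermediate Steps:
R(m) = 1/(-44 + m)
(-31*(-18)*(-29) + (19866/14776 - 20037/19888))*(R(-102) + 22232) = (-31*(-18)*(-29) + (19866/14776 - 20037/19888))*(1/(-44 - 102) + 22232) = (558*(-29) + (19866*(1/14776) - 20037*1/19888))*(1/(-146) + 22232) = (-16182 + (9933/7388 - 20037/19888))*(-1/146 + 22232) = (-16182 + 12378537/36733136)*(3245871/146) = -594403228215/36733136*3245871/146 = -1929356200769450265/5363037856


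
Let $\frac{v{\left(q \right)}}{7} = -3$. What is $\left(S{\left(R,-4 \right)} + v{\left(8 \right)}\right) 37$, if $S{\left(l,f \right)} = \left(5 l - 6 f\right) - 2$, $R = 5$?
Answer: $962$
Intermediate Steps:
$v{\left(q \right)} = -21$ ($v{\left(q \right)} = 7 \left(-3\right) = -21$)
$S{\left(l,f \right)} = -2 - 6 f + 5 l$ ($S{\left(l,f \right)} = \left(- 6 f + 5 l\right) - 2 = -2 - 6 f + 5 l$)
$\left(S{\left(R,-4 \right)} + v{\left(8 \right)}\right) 37 = \left(\left(-2 - -24 + 5 \cdot 5\right) - 21\right) 37 = \left(\left(-2 + 24 + 25\right) - 21\right) 37 = \left(47 - 21\right) 37 = 26 \cdot 37 = 962$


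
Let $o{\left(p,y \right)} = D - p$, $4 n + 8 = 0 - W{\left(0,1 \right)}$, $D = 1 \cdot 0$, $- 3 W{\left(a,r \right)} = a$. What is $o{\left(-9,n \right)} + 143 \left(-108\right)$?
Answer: $-15435$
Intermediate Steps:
$W{\left(a,r \right)} = - \frac{a}{3}$
$D = 0$
$n = -2$ ($n = -2 + \frac{0 - \left(- \frac{1}{3}\right) 0}{4} = -2 + \frac{0 - 0}{4} = -2 + \frac{0 + 0}{4} = -2 + \frac{1}{4} \cdot 0 = -2 + 0 = -2$)
$o{\left(p,y \right)} = - p$ ($o{\left(p,y \right)} = 0 - p = - p$)
$o{\left(-9,n \right)} + 143 \left(-108\right) = \left(-1\right) \left(-9\right) + 143 \left(-108\right) = 9 - 15444 = -15435$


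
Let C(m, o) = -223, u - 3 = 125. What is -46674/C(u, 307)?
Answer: 46674/223 ≈ 209.30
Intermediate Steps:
u = 128 (u = 3 + 125 = 128)
-46674/C(u, 307) = -46674/(-223) = -46674*(-1/223) = 46674/223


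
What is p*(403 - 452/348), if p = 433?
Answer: 15132484/87 ≈ 1.7394e+5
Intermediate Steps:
p*(403 - 452/348) = 433*(403 - 452/348) = 433*(403 - 452*1/348) = 433*(403 - 113/87) = 433*(34948/87) = 15132484/87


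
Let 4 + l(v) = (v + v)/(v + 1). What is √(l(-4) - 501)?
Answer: I*√4521/3 ≈ 22.413*I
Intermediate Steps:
l(v) = -4 + 2*v/(1 + v) (l(v) = -4 + (v + v)/(v + 1) = -4 + (2*v)/(1 + v) = -4 + 2*v/(1 + v))
√(l(-4) - 501) = √(2*(-2 - 1*(-4))/(1 - 4) - 501) = √(2*(-2 + 4)/(-3) - 501) = √(2*(-⅓)*2 - 501) = √(-4/3 - 501) = √(-1507/3) = I*√4521/3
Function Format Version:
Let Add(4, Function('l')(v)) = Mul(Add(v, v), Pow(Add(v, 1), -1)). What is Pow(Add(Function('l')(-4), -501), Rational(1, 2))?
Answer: Mul(Rational(1, 3), I, Pow(4521, Rational(1, 2))) ≈ Mul(22.413, I)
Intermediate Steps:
Function('l')(v) = Add(-4, Mul(2, v, Pow(Add(1, v), -1))) (Function('l')(v) = Add(-4, Mul(Add(v, v), Pow(Add(v, 1), -1))) = Add(-4, Mul(Mul(2, v), Pow(Add(1, v), -1))) = Add(-4, Mul(2, v, Pow(Add(1, v), -1))))
Pow(Add(Function('l')(-4), -501), Rational(1, 2)) = Pow(Add(Mul(2, Pow(Add(1, -4), -1), Add(-2, Mul(-1, -4))), -501), Rational(1, 2)) = Pow(Add(Mul(2, Pow(-3, -1), Add(-2, 4)), -501), Rational(1, 2)) = Pow(Add(Mul(2, Rational(-1, 3), 2), -501), Rational(1, 2)) = Pow(Add(Rational(-4, 3), -501), Rational(1, 2)) = Pow(Rational(-1507, 3), Rational(1, 2)) = Mul(Rational(1, 3), I, Pow(4521, Rational(1, 2)))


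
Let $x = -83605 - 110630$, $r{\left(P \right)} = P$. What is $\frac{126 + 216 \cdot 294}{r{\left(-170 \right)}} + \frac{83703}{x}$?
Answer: $- \frac{412446752}{1100665} \approx -374.73$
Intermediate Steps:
$x = -194235$ ($x = -83605 - 110630 = -194235$)
$\frac{126 + 216 \cdot 294}{r{\left(-170 \right)}} + \frac{83703}{x} = \frac{126 + 216 \cdot 294}{-170} + \frac{83703}{-194235} = \left(126 + 63504\right) \left(- \frac{1}{170}\right) + 83703 \left(- \frac{1}{194235}\right) = 63630 \left(- \frac{1}{170}\right) - \frac{27901}{64745} = - \frac{6363}{17} - \frac{27901}{64745} = - \frac{412446752}{1100665}$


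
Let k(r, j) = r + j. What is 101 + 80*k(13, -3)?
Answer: 901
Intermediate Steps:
k(r, j) = j + r
101 + 80*k(13, -3) = 101 + 80*(-3 + 13) = 101 + 80*10 = 101 + 800 = 901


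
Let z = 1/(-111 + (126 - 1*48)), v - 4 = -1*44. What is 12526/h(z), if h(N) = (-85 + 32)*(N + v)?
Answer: 413358/70013 ≈ 5.9040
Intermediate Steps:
v = -40 (v = 4 - 1*44 = 4 - 44 = -40)
z = -1/33 (z = 1/(-111 + (126 - 48)) = 1/(-111 + 78) = 1/(-33) = -1/33 ≈ -0.030303)
h(N) = 2120 - 53*N (h(N) = (-85 + 32)*(N - 40) = -53*(-40 + N) = 2120 - 53*N)
12526/h(z) = 12526/(2120 - 53*(-1/33)) = 12526/(2120 + 53/33) = 12526/(70013/33) = 12526*(33/70013) = 413358/70013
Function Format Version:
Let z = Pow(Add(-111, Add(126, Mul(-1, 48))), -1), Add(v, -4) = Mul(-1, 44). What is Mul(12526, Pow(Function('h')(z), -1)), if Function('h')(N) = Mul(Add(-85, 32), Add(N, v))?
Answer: Rational(413358, 70013) ≈ 5.9040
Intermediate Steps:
v = -40 (v = Add(4, Mul(-1, 44)) = Add(4, -44) = -40)
z = Rational(-1, 33) (z = Pow(Add(-111, Add(126, -48)), -1) = Pow(Add(-111, 78), -1) = Pow(-33, -1) = Rational(-1, 33) ≈ -0.030303)
Function('h')(N) = Add(2120, Mul(-53, N)) (Function('h')(N) = Mul(Add(-85, 32), Add(N, -40)) = Mul(-53, Add(-40, N)) = Add(2120, Mul(-53, N)))
Mul(12526, Pow(Function('h')(z), -1)) = Mul(12526, Pow(Add(2120, Mul(-53, Rational(-1, 33))), -1)) = Mul(12526, Pow(Add(2120, Rational(53, 33)), -1)) = Mul(12526, Pow(Rational(70013, 33), -1)) = Mul(12526, Rational(33, 70013)) = Rational(413358, 70013)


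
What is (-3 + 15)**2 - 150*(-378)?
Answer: 56844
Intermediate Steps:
(-3 + 15)**2 - 150*(-378) = 12**2 + 56700 = 144 + 56700 = 56844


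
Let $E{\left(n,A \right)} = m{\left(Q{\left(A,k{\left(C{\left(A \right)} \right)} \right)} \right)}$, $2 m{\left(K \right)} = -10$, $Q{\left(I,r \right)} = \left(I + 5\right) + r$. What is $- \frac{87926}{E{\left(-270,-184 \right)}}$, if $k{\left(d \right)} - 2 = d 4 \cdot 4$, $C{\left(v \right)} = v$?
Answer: $\frac{87926}{5} \approx 17585.0$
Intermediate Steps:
$k{\left(d \right)} = 2 + 16 d$ ($k{\left(d \right)} = 2 + d 4 \cdot 4 = 2 + 4 d 4 = 2 + 16 d$)
$Q{\left(I,r \right)} = 5 + I + r$ ($Q{\left(I,r \right)} = \left(5 + I\right) + r = 5 + I + r$)
$m{\left(K \right)} = -5$ ($m{\left(K \right)} = \frac{1}{2} \left(-10\right) = -5$)
$E{\left(n,A \right)} = -5$
$- \frac{87926}{E{\left(-270,-184 \right)}} = - \frac{87926}{-5} = \left(-87926\right) \left(- \frac{1}{5}\right) = \frac{87926}{5}$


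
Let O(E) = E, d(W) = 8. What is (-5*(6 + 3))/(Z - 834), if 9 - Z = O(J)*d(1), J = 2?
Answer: 45/841 ≈ 0.053508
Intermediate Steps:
Z = -7 (Z = 9 - 2*8 = 9 - 1*16 = 9 - 16 = -7)
(-5*(6 + 3))/(Z - 834) = (-5*(6 + 3))/(-7 - 834) = (-5*9)/(-841) = -1/841*(-45) = 45/841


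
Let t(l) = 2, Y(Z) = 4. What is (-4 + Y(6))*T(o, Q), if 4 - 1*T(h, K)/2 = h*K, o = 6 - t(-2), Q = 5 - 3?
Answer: 0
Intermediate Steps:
Q = 2
o = 4 (o = 6 - 1*2 = 6 - 2 = 4)
T(h, K) = 8 - 2*K*h (T(h, K) = 8 - 2*h*K = 8 - 2*K*h)
(-4 + Y(6))*T(o, Q) = (-4 + 4)*(8 - 2*2*4) = 0*(8 - 16) = 0*(-8) = 0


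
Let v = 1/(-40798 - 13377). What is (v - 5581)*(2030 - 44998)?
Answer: 12991403846368/54175 ≈ 2.3980e+8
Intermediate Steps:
v = -1/54175 (v = 1/(-54175) = -1/54175 ≈ -1.8459e-5)
(v - 5581)*(2030 - 44998) = (-1/54175 - 5581)*(2030 - 44998) = -302350676/54175*(-42968) = 12991403846368/54175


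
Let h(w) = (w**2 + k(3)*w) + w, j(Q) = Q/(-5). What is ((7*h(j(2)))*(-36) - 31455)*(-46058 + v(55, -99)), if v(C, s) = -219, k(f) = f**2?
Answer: 35271542691/25 ≈ 1.4109e+9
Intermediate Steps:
j(Q) = -Q/5 (j(Q) = Q*(-1/5) = -Q/5)
h(w) = w**2 + 10*w (h(w) = (w**2 + 3**2*w) + w = (w**2 + 9*w) + w = w**2 + 10*w)
((7*h(j(2)))*(-36) - 31455)*(-46058 + v(55, -99)) = ((7*((-1/5*2)*(10 - 1/5*2)))*(-36) - 31455)*(-46058 - 219) = ((7*(-2*(10 - 2/5)/5))*(-36) - 31455)*(-46277) = ((7*(-2/5*48/5))*(-36) - 31455)*(-46277) = ((7*(-96/25))*(-36) - 31455)*(-46277) = (-672/25*(-36) - 31455)*(-46277) = (24192/25 - 31455)*(-46277) = -762183/25*(-46277) = 35271542691/25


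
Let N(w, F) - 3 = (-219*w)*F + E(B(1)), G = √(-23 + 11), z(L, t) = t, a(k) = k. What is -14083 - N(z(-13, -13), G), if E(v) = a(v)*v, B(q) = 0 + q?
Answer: -14087 - 5694*I*√3 ≈ -14087.0 - 9862.3*I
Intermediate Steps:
B(q) = q
E(v) = v² (E(v) = v*v = v²)
G = 2*I*√3 (G = √(-12) = 2*I*√3 ≈ 3.4641*I)
N(w, F) = 4 - 219*F*w (N(w, F) = 3 + ((-219*w)*F + 1²) = 3 + (-219*F*w + 1) = 3 + (1 - 219*F*w) = 4 - 219*F*w)
-14083 - N(z(-13, -13), G) = -14083 - (4 - 219*2*I*√3*(-13)) = -14083 - (4 + 5694*I*√3) = -14083 + (-4 - 5694*I*√3) = -14087 - 5694*I*√3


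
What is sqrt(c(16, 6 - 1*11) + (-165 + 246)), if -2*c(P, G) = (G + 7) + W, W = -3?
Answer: sqrt(326)/2 ≈ 9.0277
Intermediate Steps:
c(P, G) = -2 - G/2 (c(P, G) = -((G + 7) - 3)/2 = -((7 + G) - 3)/2 = -(4 + G)/2 = -2 - G/2)
sqrt(c(16, 6 - 1*11) + (-165 + 246)) = sqrt((-2 - (6 - 1*11)/2) + (-165 + 246)) = sqrt((-2 - (6 - 11)/2) + 81) = sqrt((-2 - 1/2*(-5)) + 81) = sqrt((-2 + 5/2) + 81) = sqrt(1/2 + 81) = sqrt(163/2) = sqrt(326)/2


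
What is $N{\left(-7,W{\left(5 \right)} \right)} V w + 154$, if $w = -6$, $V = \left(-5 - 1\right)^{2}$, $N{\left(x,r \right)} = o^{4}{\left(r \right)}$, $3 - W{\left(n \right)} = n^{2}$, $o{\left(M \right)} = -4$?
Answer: $-55142$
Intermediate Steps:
$W{\left(n \right)} = 3 - n^{2}$
$N{\left(x,r \right)} = 256$ ($N{\left(x,r \right)} = \left(-4\right)^{4} = 256$)
$V = 36$ ($V = \left(-6\right)^{2} = 36$)
$N{\left(-7,W{\left(5 \right)} \right)} V w + 154 = 256 \cdot 36 \left(-6\right) + 154 = 256 \left(-216\right) + 154 = -55296 + 154 = -55142$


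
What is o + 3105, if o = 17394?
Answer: 20499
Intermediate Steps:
o + 3105 = 17394 + 3105 = 20499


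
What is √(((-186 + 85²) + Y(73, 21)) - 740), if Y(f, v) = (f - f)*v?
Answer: √6299 ≈ 79.366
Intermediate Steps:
Y(f, v) = 0 (Y(f, v) = 0*v = 0)
√(((-186 + 85²) + Y(73, 21)) - 740) = √(((-186 + 85²) + 0) - 740) = √(((-186 + 7225) + 0) - 740) = √((7039 + 0) - 740) = √(7039 - 740) = √6299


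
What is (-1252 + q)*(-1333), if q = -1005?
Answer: 3008581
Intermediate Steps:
(-1252 + q)*(-1333) = (-1252 - 1005)*(-1333) = -2257*(-1333) = 3008581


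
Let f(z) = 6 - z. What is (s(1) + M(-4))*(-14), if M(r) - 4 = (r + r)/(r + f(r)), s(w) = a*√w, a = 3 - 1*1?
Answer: -196/3 ≈ -65.333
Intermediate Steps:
a = 2 (a = 3 - 1 = 2)
s(w) = 2*√w
M(r) = 4 + r/3 (M(r) = 4 + (r + r)/(r + (6 - r)) = 4 + (2*r)/6 = 4 + (2*r)*(⅙) = 4 + r/3)
(s(1) + M(-4))*(-14) = (2*√1 + (4 + (⅓)*(-4)))*(-14) = (2*1 + (4 - 4/3))*(-14) = (2 + 8/3)*(-14) = (14/3)*(-14) = -196/3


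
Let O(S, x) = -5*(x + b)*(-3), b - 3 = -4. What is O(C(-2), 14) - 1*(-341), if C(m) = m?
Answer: 536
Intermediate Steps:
b = -1 (b = 3 - 4 = -1)
O(S, x) = -15 + 15*x (O(S, x) = -5*(x - 1)*(-3) = -5*(-1 + x)*(-3) = (5 - 5*x)*(-3) = -15 + 15*x)
O(C(-2), 14) - 1*(-341) = (-15 + 15*14) - 1*(-341) = (-15 + 210) + 341 = 195 + 341 = 536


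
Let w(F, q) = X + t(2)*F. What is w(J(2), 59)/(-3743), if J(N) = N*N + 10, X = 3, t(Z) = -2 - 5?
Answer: 5/197 ≈ 0.025381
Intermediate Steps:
t(Z) = -7
J(N) = 10 + N² (J(N) = N² + 10 = 10 + N²)
w(F, q) = 3 - 7*F
w(J(2), 59)/(-3743) = (3 - 7*(10 + 2²))/(-3743) = (3 - 7*(10 + 4))*(-1/3743) = (3 - 7*14)*(-1/3743) = (3 - 98)*(-1/3743) = -95*(-1/3743) = 5/197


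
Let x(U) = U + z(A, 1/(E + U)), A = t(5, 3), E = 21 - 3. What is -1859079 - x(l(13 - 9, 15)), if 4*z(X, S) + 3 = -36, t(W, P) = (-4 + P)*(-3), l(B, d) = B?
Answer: -7436293/4 ≈ -1.8591e+6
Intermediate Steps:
E = 18
t(W, P) = 12 - 3*P
A = 3 (A = 12 - 3*3 = 12 - 9 = 3)
z(X, S) = -39/4 (z(X, S) = -¾ + (¼)*(-36) = -¾ - 9 = -39/4)
x(U) = -39/4 + U (x(U) = U - 39/4 = -39/4 + U)
-1859079 - x(l(13 - 9, 15)) = -1859079 - (-39/4 + (13 - 9)) = -1859079 - (-39/4 + 4) = -1859079 - 1*(-23/4) = -1859079 + 23/4 = -7436293/4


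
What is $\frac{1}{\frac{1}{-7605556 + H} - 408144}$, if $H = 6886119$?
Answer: $- \frac{719437}{293633894929} \approx -2.4501 \cdot 10^{-6}$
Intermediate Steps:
$\frac{1}{\frac{1}{-7605556 + H} - 408144} = \frac{1}{\frac{1}{-7605556 + 6886119} - 408144} = \frac{1}{\frac{1}{-719437} - 408144} = \frac{1}{- \frac{1}{719437} - 408144} = \frac{1}{- \frac{293633894929}{719437}} = - \frac{719437}{293633894929}$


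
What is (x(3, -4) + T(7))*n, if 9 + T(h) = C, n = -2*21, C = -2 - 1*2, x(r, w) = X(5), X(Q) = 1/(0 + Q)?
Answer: 2688/5 ≈ 537.60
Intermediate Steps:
X(Q) = 1/Q
x(r, w) = ⅕ (x(r, w) = 1/5 = ⅕)
C = -4 (C = -2 - 2 = -4)
n = -42
T(h) = -13 (T(h) = -9 - 4 = -13)
(x(3, -4) + T(7))*n = (⅕ - 13)*(-42) = -64/5*(-42) = 2688/5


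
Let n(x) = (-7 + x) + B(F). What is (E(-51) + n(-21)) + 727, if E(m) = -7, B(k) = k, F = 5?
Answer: 697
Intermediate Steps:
n(x) = -2 + x (n(x) = (-7 + x) + 5 = -2 + x)
(E(-51) + n(-21)) + 727 = (-7 + (-2 - 21)) + 727 = (-7 - 23) + 727 = -30 + 727 = 697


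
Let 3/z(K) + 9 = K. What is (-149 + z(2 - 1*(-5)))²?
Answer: 90601/4 ≈ 22650.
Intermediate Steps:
z(K) = 3/(-9 + K)
(-149 + z(2 - 1*(-5)))² = (-149 + 3/(-9 + (2 - 1*(-5))))² = (-149 + 3/(-9 + (2 + 5)))² = (-149 + 3/(-9 + 7))² = (-149 + 3/(-2))² = (-149 + 3*(-½))² = (-149 - 3/2)² = (-301/2)² = 90601/4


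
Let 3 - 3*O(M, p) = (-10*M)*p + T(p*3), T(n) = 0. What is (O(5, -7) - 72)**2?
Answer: 316969/9 ≈ 35219.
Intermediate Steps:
O(M, p) = 1 + 10*M*p/3 (O(M, p) = 1 - ((-10*M)*p + 0)/3 = 1 - (-10*M*p + 0)/3 = 1 - (-10)*M*p/3 = 1 + 10*M*p/3)
(O(5, -7) - 72)**2 = ((1 + (10/3)*5*(-7)) - 72)**2 = ((1 - 350/3) - 72)**2 = (-347/3 - 72)**2 = (-563/3)**2 = 316969/9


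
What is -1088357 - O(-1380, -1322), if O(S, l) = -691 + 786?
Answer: -1088452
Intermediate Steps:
O(S, l) = 95
-1088357 - O(-1380, -1322) = -1088357 - 1*95 = -1088357 - 95 = -1088452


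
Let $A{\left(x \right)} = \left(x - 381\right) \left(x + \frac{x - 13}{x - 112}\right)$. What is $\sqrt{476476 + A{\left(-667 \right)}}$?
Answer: $\frac{2 \sqrt{178195398553}}{779} \approx 1083.8$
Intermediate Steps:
$A{\left(x \right)} = \left(-381 + x\right) \left(x + \frac{-13 + x}{-112 + x}\right)$
$\sqrt{476476 + A{\left(-667 \right)}} = \sqrt{476476 + \frac{4953 + \left(-667\right)^{3} - 492 \left(-667\right)^{2} + 42278 \left(-667\right)}{-112 - 667}} = \sqrt{476476 + \frac{4953 - 296740963 - 218885388 - 28199426}{-779}} = \sqrt{476476 - \frac{4953 - 296740963 - 218885388 - 28199426}{779}} = \sqrt{476476 - - \frac{543820824}{779}} = \sqrt{476476 + \frac{543820824}{779}} = \sqrt{\frac{914995628}{779}} = \frac{2 \sqrt{178195398553}}{779}$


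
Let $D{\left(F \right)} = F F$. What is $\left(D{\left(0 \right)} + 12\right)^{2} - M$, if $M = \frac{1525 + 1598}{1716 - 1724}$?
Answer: $\frac{4275}{8} \approx 534.38$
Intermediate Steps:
$M = - \frac{3123}{8}$ ($M = \frac{3123}{-8} = 3123 \left(- \frac{1}{8}\right) = - \frac{3123}{8} \approx -390.38$)
$D{\left(F \right)} = F^{2}$
$\left(D{\left(0 \right)} + 12\right)^{2} - M = \left(0^{2} + 12\right)^{2} - - \frac{3123}{8} = \left(0 + 12\right)^{2} + \frac{3123}{8} = 12^{2} + \frac{3123}{8} = 144 + \frac{3123}{8} = \frac{4275}{8}$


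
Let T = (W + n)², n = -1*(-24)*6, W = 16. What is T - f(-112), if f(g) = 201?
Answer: 25399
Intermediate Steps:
n = 144 (n = 24*6 = 144)
T = 25600 (T = (16 + 144)² = 160² = 25600)
T - f(-112) = 25600 - 1*201 = 25600 - 201 = 25399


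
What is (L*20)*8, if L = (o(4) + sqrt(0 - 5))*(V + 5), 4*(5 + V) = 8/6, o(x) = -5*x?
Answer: -3200/3 + 160*I*sqrt(5)/3 ≈ -1066.7 + 119.26*I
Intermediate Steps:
V = -14/3 (V = -5 + (8/6)/4 = -5 + (8*(1/6))/4 = -5 + (1/4)*(4/3) = -5 + 1/3 = -14/3 ≈ -4.6667)
L = -20/3 + I*sqrt(5)/3 (L = (-5*4 + sqrt(0 - 5))*(-14/3 + 5) = (-20 + sqrt(-5))*(1/3) = (-20 + I*sqrt(5))*(1/3) = -20/3 + I*sqrt(5)/3 ≈ -6.6667 + 0.74536*I)
(L*20)*8 = ((-20/3 + I*sqrt(5)/3)*20)*8 = (-400/3 + 20*I*sqrt(5)/3)*8 = -3200/3 + 160*I*sqrt(5)/3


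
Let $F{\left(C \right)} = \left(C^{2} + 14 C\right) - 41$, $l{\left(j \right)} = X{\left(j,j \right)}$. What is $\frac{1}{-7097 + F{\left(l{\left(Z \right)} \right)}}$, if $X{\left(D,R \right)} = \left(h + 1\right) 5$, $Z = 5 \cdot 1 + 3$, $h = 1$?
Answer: $- \frac{1}{6898} \approx -0.00014497$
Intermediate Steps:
$Z = 8$ ($Z = 5 + 3 = 8$)
$X{\left(D,R \right)} = 10$ ($X{\left(D,R \right)} = \left(1 + 1\right) 5 = 2 \cdot 5 = 10$)
$l{\left(j \right)} = 10$
$F{\left(C \right)} = -41 + C^{2} + 14 C$
$\frac{1}{-7097 + F{\left(l{\left(Z \right)} \right)}} = \frac{1}{-7097 + \left(-41 + 10^{2} + 14 \cdot 10\right)} = \frac{1}{-7097 + \left(-41 + 100 + 140\right)} = \frac{1}{-7097 + 199} = \frac{1}{-6898} = - \frac{1}{6898}$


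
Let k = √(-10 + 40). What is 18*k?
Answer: 18*√30 ≈ 98.590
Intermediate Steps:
k = √30 ≈ 5.4772
18*k = 18*√30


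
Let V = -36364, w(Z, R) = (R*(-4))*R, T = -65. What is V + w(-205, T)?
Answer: -53264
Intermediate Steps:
w(Z, R) = -4*R² (w(Z, R) = (-4*R)*R = -4*R²)
V + w(-205, T) = -36364 - 4*(-65)² = -36364 - 4*4225 = -36364 - 16900 = -53264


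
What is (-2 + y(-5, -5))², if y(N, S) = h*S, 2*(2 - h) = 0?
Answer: 144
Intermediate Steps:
h = 2 (h = 2 - ½*0 = 2 + 0 = 2)
y(N, S) = 2*S
(-2 + y(-5, -5))² = (-2 + 2*(-5))² = (-2 - 10)² = (-12)² = 144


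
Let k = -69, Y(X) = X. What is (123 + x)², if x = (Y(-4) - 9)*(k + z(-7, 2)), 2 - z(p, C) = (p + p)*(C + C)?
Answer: 70756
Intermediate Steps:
z(p, C) = 2 - 4*C*p (z(p, C) = 2 - (p + p)*(C + C) = 2 - 2*p*2*C = 2 - 4*C*p)
x = 143 (x = (-4 - 9)*(-69 + (2 - 4*2*(-7))) = -13*(-69 + (2 + 56)) = -13*(-69 + 58) = -13*(-11) = 143)
(123 + x)² = (123 + 143)² = 266² = 70756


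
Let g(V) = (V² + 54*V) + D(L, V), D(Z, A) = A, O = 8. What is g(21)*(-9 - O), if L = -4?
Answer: -27132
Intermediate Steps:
g(V) = V² + 55*V (g(V) = (V² + 54*V) + V = V² + 55*V)
g(21)*(-9 - O) = (21*(55 + 21))*(-9 - 1*8) = (21*76)*(-9 - 8) = 1596*(-17) = -27132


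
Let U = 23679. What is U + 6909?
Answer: 30588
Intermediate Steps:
U + 6909 = 23679 + 6909 = 30588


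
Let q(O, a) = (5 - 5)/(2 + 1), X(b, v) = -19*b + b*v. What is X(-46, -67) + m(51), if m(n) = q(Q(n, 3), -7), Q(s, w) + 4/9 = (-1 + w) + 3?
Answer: 3956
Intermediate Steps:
Q(s, w) = 14/9 + w (Q(s, w) = -4/9 + ((-1 + w) + 3) = -4/9 + (2 + w) = 14/9 + w)
q(O, a) = 0 (q(O, a) = 0/3 = 0*(⅓) = 0)
m(n) = 0
X(-46, -67) + m(51) = -46*(-19 - 67) + 0 = -46*(-86) + 0 = 3956 + 0 = 3956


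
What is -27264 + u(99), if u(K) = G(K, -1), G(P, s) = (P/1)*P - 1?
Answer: -17464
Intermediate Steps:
G(P, s) = -1 + P² (G(P, s) = (P*1)*P - 1 = P*P - 1 = P² - 1 = -1 + P²)
u(K) = -1 + K²
-27264 + u(99) = -27264 + (-1 + 99²) = -27264 + (-1 + 9801) = -27264 + 9800 = -17464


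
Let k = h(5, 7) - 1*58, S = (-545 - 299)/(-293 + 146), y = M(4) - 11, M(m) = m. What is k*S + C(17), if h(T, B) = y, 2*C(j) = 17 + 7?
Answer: -53096/147 ≈ -361.20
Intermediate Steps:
C(j) = 12 (C(j) = (17 + 7)/2 = (1/2)*24 = 12)
y = -7 (y = 4 - 11 = -7)
h(T, B) = -7
S = 844/147 (S = -844/(-147) = -844*(-1/147) = 844/147 ≈ 5.7415)
k = -65 (k = -7 - 1*58 = -7 - 58 = -65)
k*S + C(17) = -65*844/147 + 12 = -54860/147 + 12 = -53096/147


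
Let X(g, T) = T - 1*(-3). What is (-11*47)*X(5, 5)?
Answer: -4136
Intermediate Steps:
X(g, T) = 3 + T (X(g, T) = T + 3 = 3 + T)
(-11*47)*X(5, 5) = (-11*47)*(3 + 5) = -517*8 = -4136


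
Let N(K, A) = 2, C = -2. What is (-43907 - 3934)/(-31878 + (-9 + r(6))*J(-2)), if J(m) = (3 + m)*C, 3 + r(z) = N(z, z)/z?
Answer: 143523/95564 ≈ 1.5019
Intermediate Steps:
r(z) = -3 + 2/z
J(m) = -6 - 2*m (J(m) = (3 + m)*(-2) = -6 - 2*m)
(-43907 - 3934)/(-31878 + (-9 + r(6))*J(-2)) = (-43907 - 3934)/(-31878 + (-9 + (-3 + 2/6))*(-6 - 2*(-2))) = -47841/(-31878 + (-9 + (-3 + 2*(⅙)))*(-6 + 4)) = -47841/(-31878 + (-9 + (-3 + ⅓))*(-2)) = -47841/(-31878 + (-9 - 8/3)*(-2)) = -47841/(-31878 - 35/3*(-2)) = -47841/(-31878 + 70/3) = -47841/(-95564/3) = -47841*(-3/95564) = 143523/95564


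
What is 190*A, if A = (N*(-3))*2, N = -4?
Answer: 4560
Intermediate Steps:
A = 24 (A = -4*(-3)*2 = 12*2 = 24)
190*A = 190*24 = 4560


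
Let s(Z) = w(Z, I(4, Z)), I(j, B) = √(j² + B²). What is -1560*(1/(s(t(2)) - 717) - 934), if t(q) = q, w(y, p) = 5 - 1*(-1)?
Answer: 345319000/237 ≈ 1.4570e+6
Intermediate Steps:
I(j, B) = √(B² + j²)
w(y, p) = 6 (w(y, p) = 5 + 1 = 6)
s(Z) = 6
-1560*(1/(s(t(2)) - 717) - 934) = -1560*(1/(6 - 717) - 934) = -1560*(1/(-711) - 934) = -1560*(-1/711 - 934) = -1560*(-664075/711) = 345319000/237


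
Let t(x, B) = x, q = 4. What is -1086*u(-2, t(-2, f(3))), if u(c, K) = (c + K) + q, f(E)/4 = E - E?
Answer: 0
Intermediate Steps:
f(E) = 0 (f(E) = 4*(E - E) = 4*0 = 0)
u(c, K) = 4 + K + c (u(c, K) = (c + K) + 4 = (K + c) + 4 = 4 + K + c)
-1086*u(-2, t(-2, f(3))) = -1086*(4 - 2 - 2) = -1086*0 = 0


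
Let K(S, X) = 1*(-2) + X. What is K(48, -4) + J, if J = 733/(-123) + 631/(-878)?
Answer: -1369151/107994 ≈ -12.678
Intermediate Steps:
K(S, X) = -2 + X
J = -721187/107994 (J = 733*(-1/123) + 631*(-1/878) = -733/123 - 631/878 = -721187/107994 ≈ -6.6780)
K(48, -4) + J = (-2 - 4) - 721187/107994 = -6 - 721187/107994 = -1369151/107994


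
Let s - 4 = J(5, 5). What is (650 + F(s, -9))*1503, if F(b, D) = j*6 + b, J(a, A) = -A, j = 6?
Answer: 1029555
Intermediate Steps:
s = -1 (s = 4 - 1*5 = 4 - 5 = -1)
F(b, D) = 36 + b (F(b, D) = 6*6 + b = 36 + b)
(650 + F(s, -9))*1503 = (650 + (36 - 1))*1503 = (650 + 35)*1503 = 685*1503 = 1029555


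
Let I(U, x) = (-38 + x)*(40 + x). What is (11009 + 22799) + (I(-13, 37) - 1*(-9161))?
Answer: 42892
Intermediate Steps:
(11009 + 22799) + (I(-13, 37) - 1*(-9161)) = (11009 + 22799) + ((-1520 + 37² + 2*37) - 1*(-9161)) = 33808 + ((-1520 + 1369 + 74) + 9161) = 33808 + (-77 + 9161) = 33808 + 9084 = 42892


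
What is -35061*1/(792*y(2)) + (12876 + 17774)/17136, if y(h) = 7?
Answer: -30533/6732 ≈ -4.5355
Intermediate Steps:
-35061*1/(792*y(2)) + (12876 + 17774)/17136 = -35061/((33*24)*7) + (12876 + 17774)/17136 = -35061/(792*7) + 30650*(1/17136) = -35061/5544 + 15325/8568 = -35061*1/5544 + 15325/8568 = -11687/1848 + 15325/8568 = -30533/6732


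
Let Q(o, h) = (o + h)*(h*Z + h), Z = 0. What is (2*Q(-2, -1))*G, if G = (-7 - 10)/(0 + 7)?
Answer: -102/7 ≈ -14.571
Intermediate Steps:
Q(o, h) = h*(h + o) (Q(o, h) = (o + h)*(h*0 + h) = (h + o)*(0 + h) = (h + o)*h = h*(h + o))
G = -17/7 ≈ -2.4286
(2*Q(-2, -1))*G = (2*(-(-1 - 2)))*(-17/7) = (2*(-1*(-3)))*(-17/7) = (2*3)*(-17/7) = 6*(-17/7) = -102/7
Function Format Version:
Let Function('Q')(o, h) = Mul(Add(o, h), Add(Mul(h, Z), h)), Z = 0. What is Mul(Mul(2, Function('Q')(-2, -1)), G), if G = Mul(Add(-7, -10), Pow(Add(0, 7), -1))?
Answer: Rational(-102, 7) ≈ -14.571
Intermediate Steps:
Function('Q')(o, h) = Mul(h, Add(h, o)) (Function('Q')(o, h) = Mul(Add(o, h), Add(Mul(h, 0), h)) = Mul(Add(h, o), Add(0, h)) = Mul(Add(h, o), h) = Mul(h, Add(h, o)))
G = Rational(-17, 7) (G = Mul(-17, Pow(7, -1)) = Mul(-17, Rational(1, 7)) = Rational(-17, 7) ≈ -2.4286)
Mul(Mul(2, Function('Q')(-2, -1)), G) = Mul(Mul(2, Mul(-1, Add(-1, -2))), Rational(-17, 7)) = Mul(Mul(2, Mul(-1, -3)), Rational(-17, 7)) = Mul(Mul(2, 3), Rational(-17, 7)) = Mul(6, Rational(-17, 7)) = Rational(-102, 7)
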